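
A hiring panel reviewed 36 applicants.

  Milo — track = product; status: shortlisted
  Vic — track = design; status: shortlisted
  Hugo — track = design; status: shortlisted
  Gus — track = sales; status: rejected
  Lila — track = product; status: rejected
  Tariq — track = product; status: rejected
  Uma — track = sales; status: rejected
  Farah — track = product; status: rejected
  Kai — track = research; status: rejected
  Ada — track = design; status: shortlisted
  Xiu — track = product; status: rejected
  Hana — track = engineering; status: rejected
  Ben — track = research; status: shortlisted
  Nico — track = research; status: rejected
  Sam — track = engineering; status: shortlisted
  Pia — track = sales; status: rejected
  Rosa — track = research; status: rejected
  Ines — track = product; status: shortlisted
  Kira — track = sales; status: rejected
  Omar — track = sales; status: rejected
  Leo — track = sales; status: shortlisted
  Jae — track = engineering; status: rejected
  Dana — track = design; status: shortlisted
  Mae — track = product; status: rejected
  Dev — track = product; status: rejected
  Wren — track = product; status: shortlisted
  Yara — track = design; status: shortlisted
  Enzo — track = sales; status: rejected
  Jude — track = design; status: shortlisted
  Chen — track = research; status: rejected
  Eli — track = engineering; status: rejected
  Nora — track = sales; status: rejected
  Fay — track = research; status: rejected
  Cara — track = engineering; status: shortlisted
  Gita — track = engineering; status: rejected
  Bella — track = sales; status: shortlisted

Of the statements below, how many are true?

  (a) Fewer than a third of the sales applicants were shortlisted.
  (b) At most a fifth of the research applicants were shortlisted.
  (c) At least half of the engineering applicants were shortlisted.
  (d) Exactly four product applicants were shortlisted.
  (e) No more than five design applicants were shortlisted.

(a) sales: |A| = 9, |A ∩ B| = 2; needs |A ∩ B| / |A| < 1/3 — true.
(b) research: |A| = 6, |A ∩ B| = 1; needs |A ∩ B| / |A| ≤ 1/5 — true.
(c) engineering: |A| = 6, |A ∩ B| = 2; needs |A ∩ B| ≥ |A ∖ B| — false.
(d) product: |A| = 9, |A ∩ B| = 3; needs |A ∩ B| = 4 — false.
(e) design: |A| = 6, |A ∩ B| = 6; needs |A ∩ B| ≤ 5 — false.

2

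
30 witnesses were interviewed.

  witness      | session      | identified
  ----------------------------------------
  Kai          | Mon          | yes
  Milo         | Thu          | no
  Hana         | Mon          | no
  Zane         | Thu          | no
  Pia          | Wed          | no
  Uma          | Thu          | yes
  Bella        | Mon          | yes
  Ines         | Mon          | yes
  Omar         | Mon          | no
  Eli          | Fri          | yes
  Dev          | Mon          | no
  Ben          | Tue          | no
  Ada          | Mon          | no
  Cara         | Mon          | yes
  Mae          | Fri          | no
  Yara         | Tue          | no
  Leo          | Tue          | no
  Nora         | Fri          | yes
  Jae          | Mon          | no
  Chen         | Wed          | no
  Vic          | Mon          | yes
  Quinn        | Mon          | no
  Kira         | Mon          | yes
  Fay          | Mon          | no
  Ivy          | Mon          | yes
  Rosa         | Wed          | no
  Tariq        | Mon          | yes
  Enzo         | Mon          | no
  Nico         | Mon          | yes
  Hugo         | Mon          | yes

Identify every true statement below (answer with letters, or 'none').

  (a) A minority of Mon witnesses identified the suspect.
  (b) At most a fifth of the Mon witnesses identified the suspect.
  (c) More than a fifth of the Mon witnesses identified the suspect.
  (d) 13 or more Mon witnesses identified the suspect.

(c)

|A| = 18, |A ∩ B| = 10, |A ∖ B| = 8.
(a) |A ∩ B| < |A ∖ B|: fails.
(b) |A ∩ B| / |A| ≤ 1/5: fails.
(c) |A ∩ B| / |A| > 1/5: holds.
(d) |A ∩ B| ≥ 13: fails.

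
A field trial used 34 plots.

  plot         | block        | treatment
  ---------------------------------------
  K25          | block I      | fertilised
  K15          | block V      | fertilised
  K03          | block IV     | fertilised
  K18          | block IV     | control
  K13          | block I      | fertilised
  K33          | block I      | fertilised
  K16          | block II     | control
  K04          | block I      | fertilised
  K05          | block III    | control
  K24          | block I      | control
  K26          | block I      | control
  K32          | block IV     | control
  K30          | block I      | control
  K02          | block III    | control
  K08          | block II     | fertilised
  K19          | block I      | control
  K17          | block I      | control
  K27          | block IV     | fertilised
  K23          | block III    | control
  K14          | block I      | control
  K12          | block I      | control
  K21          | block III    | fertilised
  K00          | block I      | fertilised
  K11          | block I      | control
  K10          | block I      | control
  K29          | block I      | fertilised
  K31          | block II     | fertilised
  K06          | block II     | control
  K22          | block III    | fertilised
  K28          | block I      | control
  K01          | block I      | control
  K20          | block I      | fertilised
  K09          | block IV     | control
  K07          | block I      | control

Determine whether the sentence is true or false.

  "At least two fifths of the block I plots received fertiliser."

Truth condition: |A ∩ B| / |A| ≥ 2/5.
|A| = 19, |A ∩ B| = 7, |A ∖ B| = 12.
|A ∩ B|/|A| = 7/19, so the statement is false.

False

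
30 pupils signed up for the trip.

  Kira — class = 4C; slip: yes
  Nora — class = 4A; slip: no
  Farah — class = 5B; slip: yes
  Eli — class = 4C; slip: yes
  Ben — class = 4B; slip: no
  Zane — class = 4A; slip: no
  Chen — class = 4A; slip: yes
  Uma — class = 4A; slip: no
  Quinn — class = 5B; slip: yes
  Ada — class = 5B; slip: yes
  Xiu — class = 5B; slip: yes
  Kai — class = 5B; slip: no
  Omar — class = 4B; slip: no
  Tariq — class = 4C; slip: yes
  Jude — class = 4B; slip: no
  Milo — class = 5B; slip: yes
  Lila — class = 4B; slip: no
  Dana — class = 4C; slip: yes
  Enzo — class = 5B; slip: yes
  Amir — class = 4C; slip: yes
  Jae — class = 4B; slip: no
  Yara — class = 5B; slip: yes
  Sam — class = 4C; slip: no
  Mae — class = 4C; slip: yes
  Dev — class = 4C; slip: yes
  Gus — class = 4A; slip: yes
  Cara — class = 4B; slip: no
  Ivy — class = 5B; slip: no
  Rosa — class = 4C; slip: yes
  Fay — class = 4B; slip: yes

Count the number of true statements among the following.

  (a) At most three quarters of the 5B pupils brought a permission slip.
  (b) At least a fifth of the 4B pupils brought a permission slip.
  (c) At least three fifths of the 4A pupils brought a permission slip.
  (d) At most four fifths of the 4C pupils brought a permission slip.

0

(a) 5B: |A| = 9, |A ∩ B| = 7; needs |A ∩ B| / |A| ≤ 3/4 — false.
(b) 4B: |A| = 7, |A ∩ B| = 1; needs |A ∩ B| / |A| ≥ 1/5 — false.
(c) 4A: |A| = 5, |A ∩ B| = 2; needs |A ∩ B| / |A| ≥ 3/5 — false.
(d) 4C: |A| = 9, |A ∩ B| = 8; needs |A ∩ B| / |A| ≤ 4/5 — false.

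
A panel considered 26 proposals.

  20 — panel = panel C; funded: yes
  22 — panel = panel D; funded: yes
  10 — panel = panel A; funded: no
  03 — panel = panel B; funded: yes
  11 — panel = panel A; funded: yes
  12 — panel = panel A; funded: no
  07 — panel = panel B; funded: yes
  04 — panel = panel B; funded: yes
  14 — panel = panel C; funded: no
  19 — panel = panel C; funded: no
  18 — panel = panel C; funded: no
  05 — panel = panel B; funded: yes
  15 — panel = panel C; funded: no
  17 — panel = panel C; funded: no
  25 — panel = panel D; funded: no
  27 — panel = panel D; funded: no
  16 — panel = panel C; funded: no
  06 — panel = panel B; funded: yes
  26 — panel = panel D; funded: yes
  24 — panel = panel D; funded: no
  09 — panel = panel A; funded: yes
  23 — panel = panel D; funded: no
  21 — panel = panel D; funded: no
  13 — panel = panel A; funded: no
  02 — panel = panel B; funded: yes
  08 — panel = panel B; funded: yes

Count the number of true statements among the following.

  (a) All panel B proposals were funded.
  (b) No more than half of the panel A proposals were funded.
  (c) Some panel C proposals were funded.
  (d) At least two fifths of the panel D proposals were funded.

3

(a) panel B: |A| = 7, |A ∩ B| = 7; needs A ⊆ B, i.e. every element of A is in B (|A ∖ B| = 0) — true.
(b) panel A: |A| = 5, |A ∩ B| = 2; needs |A ∩ B| ≤ |A ∖ B| — true.
(c) panel C: |A| = 7, |A ∩ B| = 1; needs A ∩ B ≠ ∅ (|A ∩ B| ≥ 1) — true.
(d) panel D: |A| = 7, |A ∩ B| = 2; needs |A ∩ B| / |A| ≥ 2/5 — false.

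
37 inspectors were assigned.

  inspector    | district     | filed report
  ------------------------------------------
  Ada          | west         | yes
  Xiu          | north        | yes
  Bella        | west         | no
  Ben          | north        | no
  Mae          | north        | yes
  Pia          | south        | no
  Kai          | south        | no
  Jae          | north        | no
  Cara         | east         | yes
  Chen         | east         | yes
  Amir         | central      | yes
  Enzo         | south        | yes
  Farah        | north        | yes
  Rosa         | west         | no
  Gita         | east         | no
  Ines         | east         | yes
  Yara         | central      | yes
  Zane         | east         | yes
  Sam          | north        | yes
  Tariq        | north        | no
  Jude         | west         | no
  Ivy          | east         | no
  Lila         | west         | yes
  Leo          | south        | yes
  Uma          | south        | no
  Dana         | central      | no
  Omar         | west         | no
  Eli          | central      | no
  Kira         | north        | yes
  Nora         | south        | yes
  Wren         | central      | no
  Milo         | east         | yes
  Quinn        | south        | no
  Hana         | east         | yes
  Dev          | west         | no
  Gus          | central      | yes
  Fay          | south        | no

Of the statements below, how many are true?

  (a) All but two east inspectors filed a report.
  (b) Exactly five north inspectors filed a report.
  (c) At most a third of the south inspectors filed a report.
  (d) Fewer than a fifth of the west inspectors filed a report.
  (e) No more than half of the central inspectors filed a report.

(a) east: |A| = 8, |A ∩ B| = 6; needs |A ∖ B| = 2 — true.
(b) north: |A| = 8, |A ∩ B| = 5; needs |A ∩ B| = 5 — true.
(c) south: |A| = 8, |A ∩ B| = 3; needs |A ∩ B| / |A| ≤ 1/3 — false.
(d) west: |A| = 7, |A ∩ B| = 2; needs |A ∩ B| / |A| < 1/5 — false.
(e) central: |A| = 6, |A ∩ B| = 3; needs |A ∩ B| ≤ |A ∖ B| — true.

3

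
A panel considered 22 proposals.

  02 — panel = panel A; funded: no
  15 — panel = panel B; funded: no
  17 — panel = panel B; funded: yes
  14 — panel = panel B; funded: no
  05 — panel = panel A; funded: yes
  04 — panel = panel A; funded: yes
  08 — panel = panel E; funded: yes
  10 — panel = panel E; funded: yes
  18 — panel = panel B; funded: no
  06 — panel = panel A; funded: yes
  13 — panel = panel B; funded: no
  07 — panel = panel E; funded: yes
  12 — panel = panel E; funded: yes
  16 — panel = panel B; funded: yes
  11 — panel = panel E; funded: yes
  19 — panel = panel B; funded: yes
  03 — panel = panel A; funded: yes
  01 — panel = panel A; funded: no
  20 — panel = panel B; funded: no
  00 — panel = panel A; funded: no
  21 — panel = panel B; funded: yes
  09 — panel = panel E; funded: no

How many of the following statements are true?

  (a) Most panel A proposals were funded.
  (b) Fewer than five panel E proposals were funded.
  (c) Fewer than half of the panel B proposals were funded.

(a) panel A: |A| = 7, |A ∩ B| = 4; needs |A ∩ B| > |A ∖ B| — true.
(b) panel E: |A| = 6, |A ∩ B| = 5; needs |A ∩ B| < 5 — false.
(c) panel B: |A| = 9, |A ∩ B| = 4; needs |A ∩ B| < |A ∖ B| — true.

2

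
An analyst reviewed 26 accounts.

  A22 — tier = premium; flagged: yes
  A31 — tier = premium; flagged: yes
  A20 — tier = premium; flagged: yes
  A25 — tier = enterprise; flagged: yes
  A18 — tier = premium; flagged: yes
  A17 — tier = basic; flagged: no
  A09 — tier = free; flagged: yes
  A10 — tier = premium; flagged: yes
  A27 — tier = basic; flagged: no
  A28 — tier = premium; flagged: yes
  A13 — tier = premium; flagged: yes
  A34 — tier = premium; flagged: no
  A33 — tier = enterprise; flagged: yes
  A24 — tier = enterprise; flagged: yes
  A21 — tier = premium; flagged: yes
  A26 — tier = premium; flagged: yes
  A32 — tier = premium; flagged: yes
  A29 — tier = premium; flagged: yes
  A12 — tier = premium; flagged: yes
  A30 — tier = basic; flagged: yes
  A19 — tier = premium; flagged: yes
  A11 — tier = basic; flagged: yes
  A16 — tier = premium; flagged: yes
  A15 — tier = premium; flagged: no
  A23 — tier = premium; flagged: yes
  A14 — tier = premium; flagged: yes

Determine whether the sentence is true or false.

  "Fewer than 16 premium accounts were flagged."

False

Truth condition: |A ∩ B| < 16.
|A| = 18, |A ∩ B| = 16, |A ∖ B| = 2.
|A ∩ B| = 16, so the statement is false.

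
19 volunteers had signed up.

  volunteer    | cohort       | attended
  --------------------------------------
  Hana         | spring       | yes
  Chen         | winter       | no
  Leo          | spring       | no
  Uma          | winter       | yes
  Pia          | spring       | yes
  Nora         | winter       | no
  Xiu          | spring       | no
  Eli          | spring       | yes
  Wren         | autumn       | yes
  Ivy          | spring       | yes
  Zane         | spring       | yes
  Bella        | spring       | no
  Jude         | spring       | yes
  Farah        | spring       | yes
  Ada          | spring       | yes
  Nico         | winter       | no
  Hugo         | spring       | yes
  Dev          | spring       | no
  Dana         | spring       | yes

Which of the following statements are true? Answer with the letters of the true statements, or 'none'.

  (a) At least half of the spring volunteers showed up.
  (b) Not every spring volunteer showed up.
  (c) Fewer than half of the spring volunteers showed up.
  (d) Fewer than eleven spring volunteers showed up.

(a), (b), (d)

|A| = 14, |A ∩ B| = 10, |A ∖ B| = 4.
(a) |A ∩ B| ≥ |A ∖ B|: holds.
(b) A ⊄ B (|A ∖ B| ≥ 1): holds.
(c) |A ∩ B| < |A ∖ B|: fails.
(d) |A ∩ B| < 11: holds.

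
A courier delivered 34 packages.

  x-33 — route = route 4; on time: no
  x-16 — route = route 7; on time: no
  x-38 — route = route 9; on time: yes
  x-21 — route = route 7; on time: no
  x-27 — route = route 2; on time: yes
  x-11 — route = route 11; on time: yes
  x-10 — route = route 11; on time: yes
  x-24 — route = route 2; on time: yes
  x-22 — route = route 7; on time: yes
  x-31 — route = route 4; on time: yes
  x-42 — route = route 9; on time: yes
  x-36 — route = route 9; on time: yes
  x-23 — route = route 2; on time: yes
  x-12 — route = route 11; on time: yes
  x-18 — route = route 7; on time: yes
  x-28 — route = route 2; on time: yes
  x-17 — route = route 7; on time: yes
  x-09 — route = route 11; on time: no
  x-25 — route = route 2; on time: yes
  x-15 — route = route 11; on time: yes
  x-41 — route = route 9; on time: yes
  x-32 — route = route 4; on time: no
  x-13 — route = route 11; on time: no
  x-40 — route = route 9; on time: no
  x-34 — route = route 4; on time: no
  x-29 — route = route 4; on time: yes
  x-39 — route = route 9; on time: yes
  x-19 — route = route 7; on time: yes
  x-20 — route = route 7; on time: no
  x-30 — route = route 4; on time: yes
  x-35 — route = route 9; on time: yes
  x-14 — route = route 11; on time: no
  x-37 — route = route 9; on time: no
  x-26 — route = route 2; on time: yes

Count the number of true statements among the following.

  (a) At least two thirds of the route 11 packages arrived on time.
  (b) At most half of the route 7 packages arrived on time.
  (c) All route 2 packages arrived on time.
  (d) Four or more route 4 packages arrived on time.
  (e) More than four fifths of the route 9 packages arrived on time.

1

(a) route 11: |A| = 7, |A ∩ B| = 4; needs |A ∩ B| / |A| ≥ 2/3 — false.
(b) route 7: |A| = 7, |A ∩ B| = 4; needs |A ∩ B| ≤ |A ∖ B| — false.
(c) route 2: |A| = 6, |A ∩ B| = 6; needs A ⊆ B, i.e. every element of A is in B (|A ∖ B| = 0) — true.
(d) route 4: |A| = 6, |A ∩ B| = 3; needs |A ∩ B| ≥ 4 — false.
(e) route 9: |A| = 8, |A ∩ B| = 6; needs |A ∩ B| / |A| > 4/5 — false.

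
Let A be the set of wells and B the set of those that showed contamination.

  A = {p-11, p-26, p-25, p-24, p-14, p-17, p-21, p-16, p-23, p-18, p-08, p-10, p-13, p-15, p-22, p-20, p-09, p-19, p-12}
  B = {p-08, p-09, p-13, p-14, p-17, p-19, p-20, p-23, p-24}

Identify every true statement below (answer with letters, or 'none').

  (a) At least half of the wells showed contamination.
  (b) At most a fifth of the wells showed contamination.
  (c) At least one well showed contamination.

(c)

|A| = 19, |A ∩ B| = 9, |A ∖ B| = 10.
(a) |A ∩ B| ≥ |A ∖ B|: fails.
(b) |A ∩ B| / |A| ≤ 1/5: fails.
(c) A ∩ B ≠ ∅ (|A ∩ B| ≥ 1): holds.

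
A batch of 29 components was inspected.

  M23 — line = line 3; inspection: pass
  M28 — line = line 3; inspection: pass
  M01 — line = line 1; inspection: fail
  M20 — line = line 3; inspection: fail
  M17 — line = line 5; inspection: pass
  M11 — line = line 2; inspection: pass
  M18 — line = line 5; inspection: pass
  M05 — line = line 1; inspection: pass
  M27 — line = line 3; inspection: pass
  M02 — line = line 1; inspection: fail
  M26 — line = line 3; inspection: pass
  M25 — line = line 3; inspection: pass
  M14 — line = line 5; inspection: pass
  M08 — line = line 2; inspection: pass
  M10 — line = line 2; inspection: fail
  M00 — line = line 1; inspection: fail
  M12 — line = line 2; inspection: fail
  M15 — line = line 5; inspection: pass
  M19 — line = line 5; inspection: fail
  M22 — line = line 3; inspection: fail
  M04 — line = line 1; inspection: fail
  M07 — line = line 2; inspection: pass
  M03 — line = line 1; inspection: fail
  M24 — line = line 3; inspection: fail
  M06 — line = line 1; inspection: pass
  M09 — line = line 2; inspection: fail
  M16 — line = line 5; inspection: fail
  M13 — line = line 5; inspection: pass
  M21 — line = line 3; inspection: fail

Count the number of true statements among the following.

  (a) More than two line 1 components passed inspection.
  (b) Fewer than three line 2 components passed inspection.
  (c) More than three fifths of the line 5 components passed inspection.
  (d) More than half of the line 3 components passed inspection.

(a) line 1: |A| = 7, |A ∩ B| = 2; needs |A ∩ B| > 2 — false.
(b) line 2: |A| = 6, |A ∩ B| = 3; needs |A ∩ B| < 3 — false.
(c) line 5: |A| = 7, |A ∩ B| = 5; needs |A ∩ B| / |A| > 3/5 — true.
(d) line 3: |A| = 9, |A ∩ B| = 5; needs |A ∩ B| > |A ∖ B| — true.

2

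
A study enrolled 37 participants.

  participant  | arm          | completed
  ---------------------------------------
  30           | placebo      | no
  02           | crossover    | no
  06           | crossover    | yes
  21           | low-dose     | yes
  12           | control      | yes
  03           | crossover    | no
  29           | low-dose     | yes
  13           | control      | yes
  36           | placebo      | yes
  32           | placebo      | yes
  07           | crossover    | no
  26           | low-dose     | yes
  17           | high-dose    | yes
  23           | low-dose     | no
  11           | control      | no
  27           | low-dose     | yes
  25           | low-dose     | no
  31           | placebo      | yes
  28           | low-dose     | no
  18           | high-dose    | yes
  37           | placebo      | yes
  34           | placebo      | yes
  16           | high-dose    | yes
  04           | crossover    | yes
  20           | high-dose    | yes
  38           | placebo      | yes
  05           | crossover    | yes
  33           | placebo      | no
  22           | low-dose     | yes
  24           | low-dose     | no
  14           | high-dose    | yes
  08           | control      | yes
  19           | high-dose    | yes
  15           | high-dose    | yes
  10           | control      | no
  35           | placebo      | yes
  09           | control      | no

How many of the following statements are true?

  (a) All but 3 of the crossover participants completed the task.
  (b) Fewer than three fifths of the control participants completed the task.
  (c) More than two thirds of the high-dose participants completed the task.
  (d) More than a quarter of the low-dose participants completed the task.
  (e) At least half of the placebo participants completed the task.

(a) crossover: |A| = 6, |A ∩ B| = 3; needs |A ∖ B| = 3 — true.
(b) control: |A| = 6, |A ∩ B| = 3; needs |A ∩ B| / |A| < 3/5 — true.
(c) high-dose: |A| = 7, |A ∩ B| = 7; needs |A ∩ B| / |A| > 2/3 — true.
(d) low-dose: |A| = 9, |A ∩ B| = 5; needs |A ∩ B| / |A| > 1/4 — true.
(e) placebo: |A| = 9, |A ∩ B| = 7; needs |A ∩ B| ≥ |A ∖ B| — true.

5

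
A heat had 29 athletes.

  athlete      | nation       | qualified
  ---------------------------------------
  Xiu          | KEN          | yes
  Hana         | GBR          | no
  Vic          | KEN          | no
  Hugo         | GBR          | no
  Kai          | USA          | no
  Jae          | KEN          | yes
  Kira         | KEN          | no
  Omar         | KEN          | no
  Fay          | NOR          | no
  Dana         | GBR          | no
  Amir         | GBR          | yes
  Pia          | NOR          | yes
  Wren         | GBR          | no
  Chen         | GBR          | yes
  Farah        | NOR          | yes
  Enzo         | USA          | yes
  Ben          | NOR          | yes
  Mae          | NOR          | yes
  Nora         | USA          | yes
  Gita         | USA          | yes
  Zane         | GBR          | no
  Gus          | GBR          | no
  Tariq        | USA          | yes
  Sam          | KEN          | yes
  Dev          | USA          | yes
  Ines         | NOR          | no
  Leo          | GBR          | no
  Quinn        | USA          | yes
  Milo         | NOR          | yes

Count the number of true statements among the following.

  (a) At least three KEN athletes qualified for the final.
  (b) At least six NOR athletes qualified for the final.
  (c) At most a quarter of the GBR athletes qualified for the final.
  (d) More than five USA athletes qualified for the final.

3

(a) KEN: |A| = 6, |A ∩ B| = 3; needs |A ∩ B| ≥ 3 — true.
(b) NOR: |A| = 7, |A ∩ B| = 5; needs |A ∩ B| ≥ 6 — false.
(c) GBR: |A| = 9, |A ∩ B| = 2; needs |A ∩ B| / |A| ≤ 1/4 — true.
(d) USA: |A| = 7, |A ∩ B| = 6; needs |A ∩ B| > 5 — true.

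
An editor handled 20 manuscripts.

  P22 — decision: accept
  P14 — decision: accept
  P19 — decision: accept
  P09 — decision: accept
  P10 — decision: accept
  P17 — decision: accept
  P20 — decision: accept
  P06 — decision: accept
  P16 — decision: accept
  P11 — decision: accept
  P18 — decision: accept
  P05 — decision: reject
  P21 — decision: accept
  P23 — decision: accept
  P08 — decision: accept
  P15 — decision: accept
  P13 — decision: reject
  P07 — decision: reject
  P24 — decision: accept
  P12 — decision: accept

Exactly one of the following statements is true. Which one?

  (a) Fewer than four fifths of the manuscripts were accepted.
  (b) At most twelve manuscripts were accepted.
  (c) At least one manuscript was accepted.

|A| = 20, |A ∩ B| = 17, |A ∖ B| = 3.
(a) requires |A ∩ B| / |A| < 4/5: false.
(b) requires |A ∩ B| ≤ 12: false.
(c) requires A ∩ B ≠ ∅ (|A ∩ B| ≥ 1): true.

(c)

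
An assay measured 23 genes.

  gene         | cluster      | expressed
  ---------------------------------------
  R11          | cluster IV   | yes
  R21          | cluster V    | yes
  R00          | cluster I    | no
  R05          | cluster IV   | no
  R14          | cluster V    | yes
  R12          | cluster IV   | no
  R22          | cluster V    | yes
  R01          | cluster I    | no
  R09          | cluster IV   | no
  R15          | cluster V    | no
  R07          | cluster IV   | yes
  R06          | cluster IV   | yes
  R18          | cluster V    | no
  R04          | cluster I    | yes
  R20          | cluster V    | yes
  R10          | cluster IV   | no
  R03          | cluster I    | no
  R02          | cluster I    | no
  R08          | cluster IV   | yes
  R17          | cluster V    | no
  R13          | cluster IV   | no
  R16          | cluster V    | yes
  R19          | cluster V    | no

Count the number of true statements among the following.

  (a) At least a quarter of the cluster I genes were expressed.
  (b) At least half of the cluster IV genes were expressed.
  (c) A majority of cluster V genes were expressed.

(a) cluster I: |A| = 5, |A ∩ B| = 1; needs |A ∩ B| / |A| ≥ 1/4 — false.
(b) cluster IV: |A| = 9, |A ∩ B| = 4; needs |A ∩ B| ≥ |A ∖ B| — false.
(c) cluster V: |A| = 9, |A ∩ B| = 5; needs |A ∩ B| > |A ∖ B| — true.

1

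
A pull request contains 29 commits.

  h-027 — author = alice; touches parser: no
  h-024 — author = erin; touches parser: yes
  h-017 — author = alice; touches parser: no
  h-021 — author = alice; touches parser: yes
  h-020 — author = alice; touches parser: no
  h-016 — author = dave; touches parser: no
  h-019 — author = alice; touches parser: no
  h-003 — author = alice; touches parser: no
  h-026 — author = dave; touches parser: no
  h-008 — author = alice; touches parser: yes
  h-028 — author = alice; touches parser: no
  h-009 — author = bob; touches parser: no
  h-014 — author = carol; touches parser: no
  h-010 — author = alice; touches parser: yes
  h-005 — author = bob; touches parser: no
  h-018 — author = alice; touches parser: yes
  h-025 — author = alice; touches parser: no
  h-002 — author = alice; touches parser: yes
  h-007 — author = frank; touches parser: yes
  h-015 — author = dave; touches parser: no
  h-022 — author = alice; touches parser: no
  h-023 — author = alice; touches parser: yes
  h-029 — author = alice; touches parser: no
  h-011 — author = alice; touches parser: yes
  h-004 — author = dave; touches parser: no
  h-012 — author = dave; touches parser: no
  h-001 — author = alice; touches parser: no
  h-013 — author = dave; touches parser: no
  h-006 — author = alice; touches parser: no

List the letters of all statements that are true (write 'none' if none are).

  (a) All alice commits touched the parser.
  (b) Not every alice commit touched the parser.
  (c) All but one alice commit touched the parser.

(b)

|A| = 18, |A ∩ B| = 7, |A ∖ B| = 11.
(a) A ⊆ B, i.e. every element of A is in B (|A ∖ B| = 0): fails.
(b) A ⊄ B (|A ∖ B| ≥ 1): holds.
(c) |A ∖ B| = 1: fails.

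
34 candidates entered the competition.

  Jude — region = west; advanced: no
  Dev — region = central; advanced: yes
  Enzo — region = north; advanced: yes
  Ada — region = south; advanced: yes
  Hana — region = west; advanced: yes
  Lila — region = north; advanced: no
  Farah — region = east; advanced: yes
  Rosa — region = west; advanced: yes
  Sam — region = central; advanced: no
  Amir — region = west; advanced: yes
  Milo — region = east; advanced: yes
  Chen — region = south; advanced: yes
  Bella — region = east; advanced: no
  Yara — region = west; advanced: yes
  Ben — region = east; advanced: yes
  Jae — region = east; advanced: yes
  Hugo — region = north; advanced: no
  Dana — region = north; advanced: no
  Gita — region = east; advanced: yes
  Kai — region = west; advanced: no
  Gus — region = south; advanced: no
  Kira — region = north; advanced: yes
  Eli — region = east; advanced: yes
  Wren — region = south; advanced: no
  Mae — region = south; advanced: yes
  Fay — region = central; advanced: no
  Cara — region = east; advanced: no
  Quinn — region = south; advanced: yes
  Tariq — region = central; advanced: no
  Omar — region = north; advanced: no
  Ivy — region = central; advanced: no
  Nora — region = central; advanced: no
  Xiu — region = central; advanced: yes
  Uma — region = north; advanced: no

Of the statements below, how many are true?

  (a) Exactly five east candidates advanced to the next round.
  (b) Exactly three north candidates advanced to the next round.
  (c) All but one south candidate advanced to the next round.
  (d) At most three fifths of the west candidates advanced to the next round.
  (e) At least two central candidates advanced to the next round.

1

(a) east: |A| = 8, |A ∩ B| = 6; needs |A ∩ B| = 5 — false.
(b) north: |A| = 7, |A ∩ B| = 2; needs |A ∩ B| = 3 — false.
(c) south: |A| = 6, |A ∩ B| = 4; needs |A ∖ B| = 1 — false.
(d) west: |A| = 6, |A ∩ B| = 4; needs |A ∩ B| / |A| ≤ 3/5 — false.
(e) central: |A| = 7, |A ∩ B| = 2; needs |A ∩ B| ≥ 2 — true.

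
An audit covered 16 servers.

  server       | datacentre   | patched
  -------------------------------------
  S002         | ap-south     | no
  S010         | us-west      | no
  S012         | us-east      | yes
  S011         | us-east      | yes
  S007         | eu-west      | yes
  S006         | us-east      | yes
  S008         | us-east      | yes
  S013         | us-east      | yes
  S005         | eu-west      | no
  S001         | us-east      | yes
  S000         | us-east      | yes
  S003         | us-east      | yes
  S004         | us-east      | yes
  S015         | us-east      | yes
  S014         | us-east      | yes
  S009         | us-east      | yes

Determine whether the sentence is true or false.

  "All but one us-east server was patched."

False

Truth condition: |A ∖ B| = 1.
A (the restrictor) = {S012, S011, S006, S008, S013, S001, S000, S003, S004, S015, S014, S009}, |A| = 12.
A ∖ B = {}, so |A ∖ B| = 0.
|A ∖ B| = 0, so the statement is false.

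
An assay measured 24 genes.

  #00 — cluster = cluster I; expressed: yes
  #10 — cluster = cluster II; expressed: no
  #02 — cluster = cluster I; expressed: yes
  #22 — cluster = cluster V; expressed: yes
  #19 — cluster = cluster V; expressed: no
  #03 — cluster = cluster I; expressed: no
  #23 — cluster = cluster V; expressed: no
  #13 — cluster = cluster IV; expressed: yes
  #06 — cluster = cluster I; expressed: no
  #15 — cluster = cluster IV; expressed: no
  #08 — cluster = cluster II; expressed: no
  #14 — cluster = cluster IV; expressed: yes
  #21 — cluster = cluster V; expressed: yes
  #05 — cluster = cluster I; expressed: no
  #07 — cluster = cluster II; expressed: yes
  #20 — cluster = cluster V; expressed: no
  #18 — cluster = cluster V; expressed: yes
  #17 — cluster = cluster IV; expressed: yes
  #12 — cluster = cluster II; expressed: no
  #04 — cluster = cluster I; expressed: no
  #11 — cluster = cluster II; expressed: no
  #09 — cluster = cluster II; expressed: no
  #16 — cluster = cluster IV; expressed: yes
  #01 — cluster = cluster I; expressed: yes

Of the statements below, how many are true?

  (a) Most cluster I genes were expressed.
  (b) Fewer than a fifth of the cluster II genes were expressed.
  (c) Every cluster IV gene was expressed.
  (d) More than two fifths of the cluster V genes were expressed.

2

(a) cluster I: |A| = 7, |A ∩ B| = 3; needs |A ∩ B| > |A ∖ B| — false.
(b) cluster II: |A| = 6, |A ∩ B| = 1; needs |A ∩ B| / |A| < 1/5 — true.
(c) cluster IV: |A| = 5, |A ∩ B| = 4; needs A ⊆ B, i.e. every element of A is in B (|A ∖ B| = 0) — false.
(d) cluster V: |A| = 6, |A ∩ B| = 3; needs |A ∩ B| / |A| > 2/5 — true.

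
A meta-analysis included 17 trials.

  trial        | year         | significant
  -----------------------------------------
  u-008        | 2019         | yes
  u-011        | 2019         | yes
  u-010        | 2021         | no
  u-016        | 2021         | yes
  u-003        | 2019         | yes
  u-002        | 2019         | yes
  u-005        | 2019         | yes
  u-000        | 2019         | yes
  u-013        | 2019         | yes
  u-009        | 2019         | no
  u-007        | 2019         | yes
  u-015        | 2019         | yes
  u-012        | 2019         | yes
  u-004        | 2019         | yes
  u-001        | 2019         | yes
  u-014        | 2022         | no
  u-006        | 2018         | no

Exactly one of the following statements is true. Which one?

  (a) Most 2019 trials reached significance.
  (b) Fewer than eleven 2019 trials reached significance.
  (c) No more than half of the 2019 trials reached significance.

(a)

|A| = 13, |A ∩ B| = 12, |A ∖ B| = 1.
(a) requires |A ∩ B| > |A ∖ B|: true.
(b) requires |A ∩ B| < 11: false.
(c) requires |A ∩ B| ≤ |A ∖ B|: false.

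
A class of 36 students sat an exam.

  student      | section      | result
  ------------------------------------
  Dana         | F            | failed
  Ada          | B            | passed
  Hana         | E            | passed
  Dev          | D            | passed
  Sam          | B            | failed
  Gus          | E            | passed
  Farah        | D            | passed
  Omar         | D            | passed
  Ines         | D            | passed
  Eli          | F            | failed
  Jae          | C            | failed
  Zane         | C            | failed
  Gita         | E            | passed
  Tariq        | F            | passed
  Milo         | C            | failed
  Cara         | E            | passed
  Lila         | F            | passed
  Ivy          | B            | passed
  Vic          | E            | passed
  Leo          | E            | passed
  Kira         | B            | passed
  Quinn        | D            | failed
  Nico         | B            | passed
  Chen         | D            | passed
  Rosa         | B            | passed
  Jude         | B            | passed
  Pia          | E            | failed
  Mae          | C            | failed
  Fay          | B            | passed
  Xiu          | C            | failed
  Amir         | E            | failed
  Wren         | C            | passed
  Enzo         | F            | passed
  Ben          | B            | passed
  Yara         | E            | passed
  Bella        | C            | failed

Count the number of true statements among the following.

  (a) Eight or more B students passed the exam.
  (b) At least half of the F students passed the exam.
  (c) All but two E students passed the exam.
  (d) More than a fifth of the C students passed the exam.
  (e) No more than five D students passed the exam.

4

(a) B: |A| = 9, |A ∩ B| = 8; needs |A ∩ B| ≥ 8 — true.
(b) F: |A| = 5, |A ∩ B| = 3; needs |A ∩ B| ≥ |A ∖ B| — true.
(c) E: |A| = 9, |A ∩ B| = 7; needs |A ∖ B| = 2 — true.
(d) C: |A| = 7, |A ∩ B| = 1; needs |A ∩ B| / |A| > 1/5 — false.
(e) D: |A| = 6, |A ∩ B| = 5; needs |A ∩ B| ≤ 5 — true.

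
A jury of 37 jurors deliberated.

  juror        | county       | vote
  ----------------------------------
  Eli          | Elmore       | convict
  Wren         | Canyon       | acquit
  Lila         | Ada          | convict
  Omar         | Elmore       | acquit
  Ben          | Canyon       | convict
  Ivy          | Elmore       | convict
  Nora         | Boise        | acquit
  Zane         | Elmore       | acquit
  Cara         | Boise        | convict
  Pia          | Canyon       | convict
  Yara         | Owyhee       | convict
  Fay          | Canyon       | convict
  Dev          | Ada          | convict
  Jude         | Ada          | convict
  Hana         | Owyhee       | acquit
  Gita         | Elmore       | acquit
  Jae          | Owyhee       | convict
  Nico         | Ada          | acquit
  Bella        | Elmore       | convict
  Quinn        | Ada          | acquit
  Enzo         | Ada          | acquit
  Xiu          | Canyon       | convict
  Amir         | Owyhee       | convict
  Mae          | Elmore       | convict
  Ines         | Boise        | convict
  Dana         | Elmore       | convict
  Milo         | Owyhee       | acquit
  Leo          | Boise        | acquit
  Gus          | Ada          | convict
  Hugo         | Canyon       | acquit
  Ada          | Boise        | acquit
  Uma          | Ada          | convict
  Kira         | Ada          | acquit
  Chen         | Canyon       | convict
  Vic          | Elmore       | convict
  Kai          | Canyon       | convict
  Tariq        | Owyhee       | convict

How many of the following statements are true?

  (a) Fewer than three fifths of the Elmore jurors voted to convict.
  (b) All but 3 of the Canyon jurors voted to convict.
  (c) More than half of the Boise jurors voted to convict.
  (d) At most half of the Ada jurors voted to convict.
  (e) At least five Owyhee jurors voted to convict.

(a) Elmore: |A| = 9, |A ∩ B| = 6; needs |A ∩ B| / |A| < 3/5 — false.
(b) Canyon: |A| = 8, |A ∩ B| = 6; needs |A ∖ B| = 3 — false.
(c) Boise: |A| = 5, |A ∩ B| = 2; needs |A ∩ B| > |A ∖ B| — false.
(d) Ada: |A| = 9, |A ∩ B| = 5; needs |A ∩ B| ≤ |A ∖ B| — false.
(e) Owyhee: |A| = 6, |A ∩ B| = 4; needs |A ∩ B| ≥ 5 — false.

0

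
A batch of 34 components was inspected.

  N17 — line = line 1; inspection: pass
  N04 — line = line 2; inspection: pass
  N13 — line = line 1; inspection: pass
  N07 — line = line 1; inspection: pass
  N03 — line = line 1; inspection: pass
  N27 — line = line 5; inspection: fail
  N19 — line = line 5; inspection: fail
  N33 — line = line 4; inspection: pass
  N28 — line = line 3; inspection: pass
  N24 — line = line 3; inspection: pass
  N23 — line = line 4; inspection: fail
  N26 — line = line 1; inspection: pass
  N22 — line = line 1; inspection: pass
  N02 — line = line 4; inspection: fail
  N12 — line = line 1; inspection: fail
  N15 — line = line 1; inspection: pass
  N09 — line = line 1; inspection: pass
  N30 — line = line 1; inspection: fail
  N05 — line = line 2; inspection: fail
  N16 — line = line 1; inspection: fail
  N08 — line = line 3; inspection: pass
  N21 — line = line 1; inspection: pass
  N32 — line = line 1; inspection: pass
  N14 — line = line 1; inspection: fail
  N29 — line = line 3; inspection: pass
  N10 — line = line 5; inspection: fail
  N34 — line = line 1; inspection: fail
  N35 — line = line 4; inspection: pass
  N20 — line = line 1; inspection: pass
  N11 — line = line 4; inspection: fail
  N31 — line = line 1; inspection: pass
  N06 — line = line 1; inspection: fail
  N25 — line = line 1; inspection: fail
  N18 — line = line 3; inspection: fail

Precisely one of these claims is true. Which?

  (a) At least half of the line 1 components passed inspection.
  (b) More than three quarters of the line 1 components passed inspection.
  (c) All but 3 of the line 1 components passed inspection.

(a)

|A| = 19, |A ∩ B| = 12, |A ∖ B| = 7.
(a) requires |A ∩ B| ≥ |A ∖ B|: true.
(b) requires |A ∩ B| / |A| > 3/4: false.
(c) requires |A ∖ B| = 3: false.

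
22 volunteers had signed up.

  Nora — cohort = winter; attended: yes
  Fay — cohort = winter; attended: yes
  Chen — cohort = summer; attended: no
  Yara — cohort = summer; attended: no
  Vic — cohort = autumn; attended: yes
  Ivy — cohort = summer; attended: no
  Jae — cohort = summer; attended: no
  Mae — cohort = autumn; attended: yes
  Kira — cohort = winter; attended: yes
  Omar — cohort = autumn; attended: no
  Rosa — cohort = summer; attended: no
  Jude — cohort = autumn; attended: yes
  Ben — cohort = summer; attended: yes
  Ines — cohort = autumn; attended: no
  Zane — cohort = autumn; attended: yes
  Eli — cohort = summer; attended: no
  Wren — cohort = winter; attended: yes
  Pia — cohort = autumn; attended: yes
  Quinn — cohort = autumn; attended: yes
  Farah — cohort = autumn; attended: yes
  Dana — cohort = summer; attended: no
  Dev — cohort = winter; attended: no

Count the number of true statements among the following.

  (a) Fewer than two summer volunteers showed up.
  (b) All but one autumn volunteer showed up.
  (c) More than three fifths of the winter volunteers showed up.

2

(a) summer: |A| = 8, |A ∩ B| = 1; needs |A ∩ B| < 2 — true.
(b) autumn: |A| = 9, |A ∩ B| = 7; needs |A ∖ B| = 1 — false.
(c) winter: |A| = 5, |A ∩ B| = 4; needs |A ∩ B| / |A| > 3/5 — true.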